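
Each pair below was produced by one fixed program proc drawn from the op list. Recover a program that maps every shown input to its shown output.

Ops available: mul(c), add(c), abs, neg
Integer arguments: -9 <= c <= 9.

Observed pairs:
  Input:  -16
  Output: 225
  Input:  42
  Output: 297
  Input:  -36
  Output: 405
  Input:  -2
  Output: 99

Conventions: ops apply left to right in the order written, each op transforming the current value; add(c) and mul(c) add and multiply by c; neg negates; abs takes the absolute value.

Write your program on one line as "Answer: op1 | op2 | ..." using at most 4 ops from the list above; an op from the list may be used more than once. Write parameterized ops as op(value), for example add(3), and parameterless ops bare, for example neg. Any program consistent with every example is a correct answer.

add(-9) | abs | neg | mul(-9)

Check, running the answer program on each example:
  -16 -> -25 -> 25 -> -25 -> 225
  42 -> 33 -> 33 -> -33 -> 297
  -36 -> -45 -> 45 -> -45 -> 405
  -2 -> -11 -> 11 -> -11 -> 99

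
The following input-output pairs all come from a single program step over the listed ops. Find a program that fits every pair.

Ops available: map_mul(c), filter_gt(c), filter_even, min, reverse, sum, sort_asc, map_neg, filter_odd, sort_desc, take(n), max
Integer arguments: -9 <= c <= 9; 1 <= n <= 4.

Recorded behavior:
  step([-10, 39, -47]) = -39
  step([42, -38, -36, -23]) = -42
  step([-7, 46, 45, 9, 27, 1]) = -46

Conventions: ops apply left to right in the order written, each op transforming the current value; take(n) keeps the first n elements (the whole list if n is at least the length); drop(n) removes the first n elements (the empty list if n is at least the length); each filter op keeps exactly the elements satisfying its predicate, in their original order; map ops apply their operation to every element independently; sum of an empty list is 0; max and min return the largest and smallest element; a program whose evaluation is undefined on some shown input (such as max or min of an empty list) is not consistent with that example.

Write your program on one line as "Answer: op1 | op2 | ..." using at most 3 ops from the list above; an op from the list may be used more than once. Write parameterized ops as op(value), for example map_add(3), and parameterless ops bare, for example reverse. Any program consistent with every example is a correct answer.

map_neg | take(2) | min

Check, running the answer program on each example:
  [-10, 39, -47] -> [10, -39, 47] -> [10, -39] -> -39
  [42, -38, -36, -23] -> [-42, 38, 36, 23] -> [-42, 38] -> -42
  [-7, 46, 45, 9, 27, 1] -> [7, -46, -45, -9, -27, -1] -> [7, -46] -> -46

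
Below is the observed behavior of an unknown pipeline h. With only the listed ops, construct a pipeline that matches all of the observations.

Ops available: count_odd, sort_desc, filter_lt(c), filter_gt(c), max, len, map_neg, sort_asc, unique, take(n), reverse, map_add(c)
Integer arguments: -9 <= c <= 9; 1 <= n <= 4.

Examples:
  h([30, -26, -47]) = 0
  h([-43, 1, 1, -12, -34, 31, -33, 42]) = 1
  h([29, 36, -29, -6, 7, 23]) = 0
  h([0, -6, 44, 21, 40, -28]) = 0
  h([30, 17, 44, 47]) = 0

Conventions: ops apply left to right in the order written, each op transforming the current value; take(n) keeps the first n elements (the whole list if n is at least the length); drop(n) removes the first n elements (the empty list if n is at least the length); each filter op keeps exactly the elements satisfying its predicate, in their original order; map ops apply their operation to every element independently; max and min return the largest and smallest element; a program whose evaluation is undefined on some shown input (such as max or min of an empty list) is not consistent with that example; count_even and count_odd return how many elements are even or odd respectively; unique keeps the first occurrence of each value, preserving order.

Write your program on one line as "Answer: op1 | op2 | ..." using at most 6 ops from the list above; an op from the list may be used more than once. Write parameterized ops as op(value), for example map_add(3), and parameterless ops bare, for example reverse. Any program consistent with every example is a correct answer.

take(4) | filter_lt(9) | map_add(6) | filter_lt(-4) | filter_gt(-9) | len

Check, running the answer program on each example:
  [30, -26, -47] -> [30, -26, -47] -> [-26, -47] -> [-20, -41] -> [-20, -41] -> [] -> 0
  [-43, 1, 1, -12, -34, 31, -33, 42] -> [-43, 1, 1, -12] -> [-43, 1, 1, -12] -> [-37, 7, 7, -6] -> [-37, -6] -> [-6] -> 1
  [29, 36, -29, -6, 7, 23] -> [29, 36, -29, -6] -> [-29, -6] -> [-23, 0] -> [-23] -> [] -> 0
  [0, -6, 44, 21, 40, -28] -> [0, -6, 44, 21] -> [0, -6] -> [6, 0] -> [] -> [] -> 0
  [30, 17, 44, 47] -> [30, 17, 44, 47] -> [] -> [] -> [] -> [] -> 0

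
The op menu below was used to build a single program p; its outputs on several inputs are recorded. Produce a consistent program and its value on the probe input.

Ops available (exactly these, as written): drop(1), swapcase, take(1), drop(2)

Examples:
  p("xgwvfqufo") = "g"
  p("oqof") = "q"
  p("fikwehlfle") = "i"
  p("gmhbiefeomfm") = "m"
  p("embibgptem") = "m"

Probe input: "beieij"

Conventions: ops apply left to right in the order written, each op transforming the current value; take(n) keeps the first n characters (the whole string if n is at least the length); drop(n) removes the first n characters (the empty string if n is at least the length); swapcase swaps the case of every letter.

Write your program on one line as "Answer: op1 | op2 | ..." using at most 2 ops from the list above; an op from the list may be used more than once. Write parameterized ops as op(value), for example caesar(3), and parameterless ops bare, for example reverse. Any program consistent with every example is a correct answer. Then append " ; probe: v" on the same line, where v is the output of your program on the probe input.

drop(1) | take(1) ; probe: "e"

Check, running the answer program on each example:
  "xgwvfqufo" -> "gwvfqufo" -> "g"
  "oqof" -> "qof" -> "q"
  "fikwehlfle" -> "ikwehlfle" -> "i"
  "gmhbiefeomfm" -> "mhbiefeomfm" -> "m"
  "embibgptem" -> "mbibgptem" -> "m"
  probe: "beieij" -> "eieij" -> "e"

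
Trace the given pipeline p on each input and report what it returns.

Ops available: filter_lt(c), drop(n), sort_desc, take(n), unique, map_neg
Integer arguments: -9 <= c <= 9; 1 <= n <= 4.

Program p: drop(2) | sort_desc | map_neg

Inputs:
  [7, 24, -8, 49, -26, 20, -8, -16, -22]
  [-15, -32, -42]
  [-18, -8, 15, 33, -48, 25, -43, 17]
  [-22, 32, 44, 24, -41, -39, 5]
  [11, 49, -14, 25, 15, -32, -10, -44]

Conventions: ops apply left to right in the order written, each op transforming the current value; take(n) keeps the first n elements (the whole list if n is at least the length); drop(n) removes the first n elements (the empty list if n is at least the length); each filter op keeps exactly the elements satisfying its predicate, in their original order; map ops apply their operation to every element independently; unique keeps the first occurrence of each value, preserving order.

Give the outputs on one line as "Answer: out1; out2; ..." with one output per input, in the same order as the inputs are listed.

Execution, op by op:
  [7, 24, -8, 49, -26, 20, -8, -16, -22] -> [-8, 49, -26, 20, -8, -16, -22] -> [49, 20, -8, -8, -16, -22, -26] -> [-49, -20, 8, 8, 16, 22, 26]
  [-15, -32, -42] -> [-42] -> [-42] -> [42]
  [-18, -8, 15, 33, -48, 25, -43, 17] -> [15, 33, -48, 25, -43, 17] -> [33, 25, 17, 15, -43, -48] -> [-33, -25, -17, -15, 43, 48]
  [-22, 32, 44, 24, -41, -39, 5] -> [44, 24, -41, -39, 5] -> [44, 24, 5, -39, -41] -> [-44, -24, -5, 39, 41]
  [11, 49, -14, 25, 15, -32, -10, -44] -> [-14, 25, 15, -32, -10, -44] -> [25, 15, -10, -14, -32, -44] -> [-25, -15, 10, 14, 32, 44]

[-49, -20, 8, 8, 16, 22, 26]; [42]; [-33, -25, -17, -15, 43, 48]; [-44, -24, -5, 39, 41]; [-25, -15, 10, 14, 32, 44]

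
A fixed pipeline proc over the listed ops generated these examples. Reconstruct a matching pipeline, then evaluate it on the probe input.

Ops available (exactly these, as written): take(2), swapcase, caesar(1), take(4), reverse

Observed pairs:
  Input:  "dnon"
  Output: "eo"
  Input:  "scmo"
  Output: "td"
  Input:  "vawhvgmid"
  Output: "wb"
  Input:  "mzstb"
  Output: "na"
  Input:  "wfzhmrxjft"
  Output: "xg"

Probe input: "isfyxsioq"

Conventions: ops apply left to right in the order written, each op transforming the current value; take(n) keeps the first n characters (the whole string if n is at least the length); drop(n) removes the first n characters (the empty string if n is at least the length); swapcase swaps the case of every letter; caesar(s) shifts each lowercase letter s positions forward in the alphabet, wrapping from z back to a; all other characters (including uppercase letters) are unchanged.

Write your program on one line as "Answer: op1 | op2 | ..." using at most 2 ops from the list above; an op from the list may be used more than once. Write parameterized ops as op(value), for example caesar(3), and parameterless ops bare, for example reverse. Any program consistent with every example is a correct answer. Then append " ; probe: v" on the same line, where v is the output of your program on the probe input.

caesar(1) | take(2) ; probe: "jt"

Check, running the answer program on each example:
  "dnon" -> "eopo" -> "eo"
  "scmo" -> "tdnp" -> "td"
  "vawhvgmid" -> "wbxiwhnje" -> "wb"
  "mzstb" -> "natuc" -> "na"
  "wfzhmrxjft" -> "xgainsykgu" -> "xg"
  probe: "isfyxsioq" -> "jtgzytjpr" -> "jt"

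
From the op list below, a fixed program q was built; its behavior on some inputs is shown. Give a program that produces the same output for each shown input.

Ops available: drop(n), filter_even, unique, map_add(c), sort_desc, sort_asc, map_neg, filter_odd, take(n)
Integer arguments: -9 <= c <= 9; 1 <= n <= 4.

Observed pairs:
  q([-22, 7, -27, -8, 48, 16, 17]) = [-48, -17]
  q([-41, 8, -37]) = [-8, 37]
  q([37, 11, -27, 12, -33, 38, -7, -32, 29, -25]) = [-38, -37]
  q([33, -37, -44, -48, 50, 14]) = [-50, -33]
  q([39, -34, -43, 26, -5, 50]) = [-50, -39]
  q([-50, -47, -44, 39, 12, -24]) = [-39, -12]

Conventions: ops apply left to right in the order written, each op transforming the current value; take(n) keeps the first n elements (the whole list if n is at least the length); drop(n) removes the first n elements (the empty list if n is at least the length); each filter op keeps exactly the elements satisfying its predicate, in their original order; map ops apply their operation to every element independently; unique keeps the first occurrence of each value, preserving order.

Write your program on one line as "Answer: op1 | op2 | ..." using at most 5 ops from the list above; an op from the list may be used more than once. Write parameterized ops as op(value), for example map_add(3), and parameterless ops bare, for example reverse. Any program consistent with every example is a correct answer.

sort_asc | map_neg | sort_asc | take(2)

Check, running the answer program on each example:
  [-22, 7, -27, -8, 48, 16, 17] -> [-27, -22, -8, 7, 16, 17, 48] -> [27, 22, 8, -7, -16, -17, -48] -> [-48, -17, -16, -7, 8, 22, 27] -> [-48, -17]
  [-41, 8, -37] -> [-41, -37, 8] -> [41, 37, -8] -> [-8, 37, 41] -> [-8, 37]
  [37, 11, -27, 12, -33, 38, -7, -32, 29, -25] -> [-33, -32, -27, -25, -7, 11, 12, 29, 37, 38] -> [33, 32, 27, 25, 7, -11, -12, -29, -37, -38] -> [-38, -37, -29, -12, -11, 7, 25, 27, 32, 33] -> [-38, -37]
  [33, -37, -44, -48, 50, 14] -> [-48, -44, -37, 14, 33, 50] -> [48, 44, 37, -14, -33, -50] -> [-50, -33, -14, 37, 44, 48] -> [-50, -33]
  [39, -34, -43, 26, -5, 50] -> [-43, -34, -5, 26, 39, 50] -> [43, 34, 5, -26, -39, -50] -> [-50, -39, -26, 5, 34, 43] -> [-50, -39]
  [-50, -47, -44, 39, 12, -24] -> [-50, -47, -44, -24, 12, 39] -> [50, 47, 44, 24, -12, -39] -> [-39, -12, 24, 44, 47, 50] -> [-39, -12]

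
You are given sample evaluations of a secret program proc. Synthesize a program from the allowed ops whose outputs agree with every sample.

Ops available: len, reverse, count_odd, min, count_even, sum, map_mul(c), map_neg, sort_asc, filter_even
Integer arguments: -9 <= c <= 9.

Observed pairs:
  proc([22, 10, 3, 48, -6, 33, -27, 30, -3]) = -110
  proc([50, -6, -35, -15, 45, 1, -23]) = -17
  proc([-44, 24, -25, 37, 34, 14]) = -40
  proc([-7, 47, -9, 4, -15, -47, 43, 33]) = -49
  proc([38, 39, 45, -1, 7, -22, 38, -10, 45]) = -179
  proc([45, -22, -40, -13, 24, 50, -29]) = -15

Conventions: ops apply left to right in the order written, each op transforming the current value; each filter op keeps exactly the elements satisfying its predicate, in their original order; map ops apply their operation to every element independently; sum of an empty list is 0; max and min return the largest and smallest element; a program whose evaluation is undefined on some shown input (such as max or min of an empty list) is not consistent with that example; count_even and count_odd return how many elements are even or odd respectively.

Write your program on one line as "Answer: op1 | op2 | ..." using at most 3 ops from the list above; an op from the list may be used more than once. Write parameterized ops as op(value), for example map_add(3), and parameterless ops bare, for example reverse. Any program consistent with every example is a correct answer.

map_neg | sum

Check, running the answer program on each example:
  [22, 10, 3, 48, -6, 33, -27, 30, -3] -> [-22, -10, -3, -48, 6, -33, 27, -30, 3] -> -110
  [50, -6, -35, -15, 45, 1, -23] -> [-50, 6, 35, 15, -45, -1, 23] -> -17
  [-44, 24, -25, 37, 34, 14] -> [44, -24, 25, -37, -34, -14] -> -40
  [-7, 47, -9, 4, -15, -47, 43, 33] -> [7, -47, 9, -4, 15, 47, -43, -33] -> -49
  [38, 39, 45, -1, 7, -22, 38, -10, 45] -> [-38, -39, -45, 1, -7, 22, -38, 10, -45] -> -179
  [45, -22, -40, -13, 24, 50, -29] -> [-45, 22, 40, 13, -24, -50, 29] -> -15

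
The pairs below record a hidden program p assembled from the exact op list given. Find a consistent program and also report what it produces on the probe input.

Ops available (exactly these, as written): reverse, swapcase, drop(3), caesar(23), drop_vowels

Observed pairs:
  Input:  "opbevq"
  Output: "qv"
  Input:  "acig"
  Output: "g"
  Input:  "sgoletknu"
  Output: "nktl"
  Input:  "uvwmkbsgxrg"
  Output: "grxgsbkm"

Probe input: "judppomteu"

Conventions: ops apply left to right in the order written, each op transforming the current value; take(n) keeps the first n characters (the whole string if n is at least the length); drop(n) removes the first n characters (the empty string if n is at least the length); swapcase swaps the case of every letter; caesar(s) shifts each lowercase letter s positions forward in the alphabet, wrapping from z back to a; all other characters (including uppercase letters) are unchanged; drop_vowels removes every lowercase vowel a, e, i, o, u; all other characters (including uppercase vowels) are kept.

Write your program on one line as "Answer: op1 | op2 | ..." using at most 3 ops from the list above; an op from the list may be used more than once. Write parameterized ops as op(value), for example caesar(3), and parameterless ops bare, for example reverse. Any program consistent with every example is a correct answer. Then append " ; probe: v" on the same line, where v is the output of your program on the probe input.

drop(3) | drop_vowels | reverse ; probe: "tmpp"

Check, running the answer program on each example:
  "opbevq" -> "evq" -> "vq" -> "qv"
  "acig" -> "g" -> "g" -> "g"
  "sgoletknu" -> "letknu" -> "ltkn" -> "nktl"
  "uvwmkbsgxrg" -> "mkbsgxrg" -> "mkbsgxrg" -> "grxgsbkm"
  probe: "judppomteu" -> "ppomteu" -> "ppmt" -> "tmpp"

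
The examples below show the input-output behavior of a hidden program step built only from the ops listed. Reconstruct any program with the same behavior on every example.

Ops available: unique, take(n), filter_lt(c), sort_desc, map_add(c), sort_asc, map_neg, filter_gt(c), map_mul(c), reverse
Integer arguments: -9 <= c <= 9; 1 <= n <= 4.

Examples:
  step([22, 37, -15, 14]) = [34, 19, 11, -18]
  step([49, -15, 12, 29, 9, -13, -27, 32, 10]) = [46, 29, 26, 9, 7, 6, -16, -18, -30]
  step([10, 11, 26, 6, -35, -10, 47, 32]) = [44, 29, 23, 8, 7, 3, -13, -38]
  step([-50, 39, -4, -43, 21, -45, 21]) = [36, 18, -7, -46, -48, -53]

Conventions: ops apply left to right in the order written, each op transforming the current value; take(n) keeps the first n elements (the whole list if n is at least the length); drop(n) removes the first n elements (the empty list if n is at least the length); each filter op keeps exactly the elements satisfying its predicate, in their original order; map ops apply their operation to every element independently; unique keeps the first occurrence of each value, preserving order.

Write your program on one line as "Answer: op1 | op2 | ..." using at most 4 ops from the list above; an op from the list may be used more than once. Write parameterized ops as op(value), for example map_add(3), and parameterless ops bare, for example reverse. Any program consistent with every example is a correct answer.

sort_asc | unique | reverse | map_add(-3)

Check, running the answer program on each example:
  [22, 37, -15, 14] -> [-15, 14, 22, 37] -> [-15, 14, 22, 37] -> [37, 22, 14, -15] -> [34, 19, 11, -18]
  [49, -15, 12, 29, 9, -13, -27, 32, 10] -> [-27, -15, -13, 9, 10, 12, 29, 32, 49] -> [-27, -15, -13, 9, 10, 12, 29, 32, 49] -> [49, 32, 29, 12, 10, 9, -13, -15, -27] -> [46, 29, 26, 9, 7, 6, -16, -18, -30]
  [10, 11, 26, 6, -35, -10, 47, 32] -> [-35, -10, 6, 10, 11, 26, 32, 47] -> [-35, -10, 6, 10, 11, 26, 32, 47] -> [47, 32, 26, 11, 10, 6, -10, -35] -> [44, 29, 23, 8, 7, 3, -13, -38]
  [-50, 39, -4, -43, 21, -45, 21] -> [-50, -45, -43, -4, 21, 21, 39] -> [-50, -45, -43, -4, 21, 39] -> [39, 21, -4, -43, -45, -50] -> [36, 18, -7, -46, -48, -53]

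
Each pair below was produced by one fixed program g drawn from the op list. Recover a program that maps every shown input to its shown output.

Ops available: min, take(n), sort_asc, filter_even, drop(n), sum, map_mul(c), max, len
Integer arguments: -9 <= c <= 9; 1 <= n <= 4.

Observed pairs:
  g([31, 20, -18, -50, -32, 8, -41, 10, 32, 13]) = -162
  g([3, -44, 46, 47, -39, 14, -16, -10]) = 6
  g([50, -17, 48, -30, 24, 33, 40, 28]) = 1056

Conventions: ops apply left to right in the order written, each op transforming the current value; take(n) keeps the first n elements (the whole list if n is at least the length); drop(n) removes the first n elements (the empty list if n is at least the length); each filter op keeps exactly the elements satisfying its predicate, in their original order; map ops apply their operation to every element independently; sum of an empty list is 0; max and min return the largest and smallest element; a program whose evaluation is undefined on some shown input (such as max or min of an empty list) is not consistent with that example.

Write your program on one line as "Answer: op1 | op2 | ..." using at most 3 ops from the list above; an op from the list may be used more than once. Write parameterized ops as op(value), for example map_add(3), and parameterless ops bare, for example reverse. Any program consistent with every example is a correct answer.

map_mul(6) | sum

Check, running the answer program on each example:
  [31, 20, -18, -50, -32, 8, -41, 10, 32, 13] -> [186, 120, -108, -300, -192, 48, -246, 60, 192, 78] -> -162
  [3, -44, 46, 47, -39, 14, -16, -10] -> [18, -264, 276, 282, -234, 84, -96, -60] -> 6
  [50, -17, 48, -30, 24, 33, 40, 28] -> [300, -102, 288, -180, 144, 198, 240, 168] -> 1056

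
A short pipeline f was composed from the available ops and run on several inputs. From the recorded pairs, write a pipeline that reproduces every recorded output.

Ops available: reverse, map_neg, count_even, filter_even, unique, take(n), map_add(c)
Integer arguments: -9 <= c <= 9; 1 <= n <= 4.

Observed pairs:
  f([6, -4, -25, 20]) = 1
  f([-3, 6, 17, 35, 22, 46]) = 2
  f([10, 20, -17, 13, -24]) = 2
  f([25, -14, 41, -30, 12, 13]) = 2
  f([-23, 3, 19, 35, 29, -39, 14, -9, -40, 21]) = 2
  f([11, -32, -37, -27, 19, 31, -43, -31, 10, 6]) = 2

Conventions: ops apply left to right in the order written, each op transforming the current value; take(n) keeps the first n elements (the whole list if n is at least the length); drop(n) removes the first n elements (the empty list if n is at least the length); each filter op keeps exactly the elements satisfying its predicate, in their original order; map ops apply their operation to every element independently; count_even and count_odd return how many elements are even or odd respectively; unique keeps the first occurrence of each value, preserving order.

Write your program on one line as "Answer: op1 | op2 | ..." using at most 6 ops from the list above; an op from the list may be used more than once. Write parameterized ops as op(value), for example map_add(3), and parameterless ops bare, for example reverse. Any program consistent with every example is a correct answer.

reverse | map_add(1) | take(4) | map_neg | reverse | count_even

Check, running the answer program on each example:
  [6, -4, -25, 20] -> [20, -25, -4, 6] -> [21, -24, -3, 7] -> [21, -24, -3, 7] -> [-21, 24, 3, -7] -> [-7, 3, 24, -21] -> 1
  [-3, 6, 17, 35, 22, 46] -> [46, 22, 35, 17, 6, -3] -> [47, 23, 36, 18, 7, -2] -> [47, 23, 36, 18] -> [-47, -23, -36, -18] -> [-18, -36, -23, -47] -> 2
  [10, 20, -17, 13, -24] -> [-24, 13, -17, 20, 10] -> [-23, 14, -16, 21, 11] -> [-23, 14, -16, 21] -> [23, -14, 16, -21] -> [-21, 16, -14, 23] -> 2
  [25, -14, 41, -30, 12, 13] -> [13, 12, -30, 41, -14, 25] -> [14, 13, -29, 42, -13, 26] -> [14, 13, -29, 42] -> [-14, -13, 29, -42] -> [-42, 29, -13, -14] -> 2
  [-23, 3, 19, 35, 29, -39, 14, -9, -40, 21] -> [21, -40, -9, 14, -39, 29, 35, 19, 3, -23] -> [22, -39, -8, 15, -38, 30, 36, 20, 4, -22] -> [22, -39, -8, 15] -> [-22, 39, 8, -15] -> [-15, 8, 39, -22] -> 2
  [11, -32, -37, -27, 19, 31, -43, -31, 10, 6] -> [6, 10, -31, -43, 31, 19, -27, -37, -32, 11] -> [7, 11, -30, -42, 32, 20, -26, -36, -31, 12] -> [7, 11, -30, -42] -> [-7, -11, 30, 42] -> [42, 30, -11, -7] -> 2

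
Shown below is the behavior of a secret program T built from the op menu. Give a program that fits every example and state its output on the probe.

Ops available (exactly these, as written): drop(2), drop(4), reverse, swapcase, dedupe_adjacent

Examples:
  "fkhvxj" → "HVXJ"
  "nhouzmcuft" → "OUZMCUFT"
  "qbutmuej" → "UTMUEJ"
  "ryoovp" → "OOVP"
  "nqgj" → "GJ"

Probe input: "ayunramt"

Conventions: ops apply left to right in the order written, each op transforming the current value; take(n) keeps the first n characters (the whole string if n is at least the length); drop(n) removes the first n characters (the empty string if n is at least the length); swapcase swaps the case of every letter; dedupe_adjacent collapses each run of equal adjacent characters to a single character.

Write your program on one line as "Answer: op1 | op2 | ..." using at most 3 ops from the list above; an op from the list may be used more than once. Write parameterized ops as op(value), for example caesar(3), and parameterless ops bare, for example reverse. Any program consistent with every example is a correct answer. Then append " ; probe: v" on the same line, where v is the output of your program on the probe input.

swapcase | drop(2) ; probe: "UNRAMT"

Check, running the answer program on each example:
  "fkhvxj" -> "FKHVXJ" -> "HVXJ"
  "nhouzmcuft" -> "NHOUZMCUFT" -> "OUZMCUFT"
  "qbutmuej" -> "QBUTMUEJ" -> "UTMUEJ"
  "ryoovp" -> "RYOOVP" -> "OOVP"
  "nqgj" -> "NQGJ" -> "GJ"
  probe: "ayunramt" -> "AYUNRAMT" -> "UNRAMT"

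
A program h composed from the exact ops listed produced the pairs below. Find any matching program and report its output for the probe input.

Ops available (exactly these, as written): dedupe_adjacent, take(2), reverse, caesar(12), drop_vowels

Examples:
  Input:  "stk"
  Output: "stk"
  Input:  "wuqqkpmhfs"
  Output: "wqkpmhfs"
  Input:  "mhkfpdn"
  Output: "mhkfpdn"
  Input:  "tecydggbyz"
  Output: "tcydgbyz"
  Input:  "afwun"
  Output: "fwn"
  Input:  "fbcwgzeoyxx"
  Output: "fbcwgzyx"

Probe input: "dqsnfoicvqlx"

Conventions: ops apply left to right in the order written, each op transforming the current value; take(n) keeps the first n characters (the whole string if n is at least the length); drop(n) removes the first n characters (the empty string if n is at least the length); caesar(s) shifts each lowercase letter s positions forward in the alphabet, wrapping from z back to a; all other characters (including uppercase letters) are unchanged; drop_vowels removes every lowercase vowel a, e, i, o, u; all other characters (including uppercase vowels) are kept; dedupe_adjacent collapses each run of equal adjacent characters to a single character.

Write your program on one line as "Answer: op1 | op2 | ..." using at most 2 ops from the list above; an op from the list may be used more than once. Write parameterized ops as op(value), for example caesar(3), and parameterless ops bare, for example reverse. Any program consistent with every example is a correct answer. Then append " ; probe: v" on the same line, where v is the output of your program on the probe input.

drop_vowels | dedupe_adjacent ; probe: "dqsnfcvqlx"

Check, running the answer program on each example:
  "stk" -> "stk" -> "stk"
  "wuqqkpmhfs" -> "wqqkpmhfs" -> "wqkpmhfs"
  "mhkfpdn" -> "mhkfpdn" -> "mhkfpdn"
  "tecydggbyz" -> "tcydggbyz" -> "tcydgbyz"
  "afwun" -> "fwn" -> "fwn"
  "fbcwgzeoyxx" -> "fbcwgzyxx" -> "fbcwgzyx"
  probe: "dqsnfoicvqlx" -> "dqsnfcvqlx" -> "dqsnfcvqlx"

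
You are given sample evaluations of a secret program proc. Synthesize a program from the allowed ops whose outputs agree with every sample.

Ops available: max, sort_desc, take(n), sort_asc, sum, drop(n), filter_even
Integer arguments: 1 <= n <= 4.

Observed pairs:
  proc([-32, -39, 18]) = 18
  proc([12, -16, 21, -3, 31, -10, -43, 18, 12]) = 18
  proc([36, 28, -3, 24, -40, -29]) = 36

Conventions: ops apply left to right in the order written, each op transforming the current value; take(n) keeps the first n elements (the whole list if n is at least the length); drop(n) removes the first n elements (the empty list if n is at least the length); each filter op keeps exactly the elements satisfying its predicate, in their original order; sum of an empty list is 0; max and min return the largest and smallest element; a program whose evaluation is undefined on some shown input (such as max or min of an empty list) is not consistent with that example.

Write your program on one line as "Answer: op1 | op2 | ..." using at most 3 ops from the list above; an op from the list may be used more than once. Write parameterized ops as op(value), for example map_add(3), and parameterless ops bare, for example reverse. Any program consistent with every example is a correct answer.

sort_desc | filter_even | max

Check, running the answer program on each example:
  [-32, -39, 18] -> [18, -32, -39] -> [18, -32] -> 18
  [12, -16, 21, -3, 31, -10, -43, 18, 12] -> [31, 21, 18, 12, 12, -3, -10, -16, -43] -> [18, 12, 12, -10, -16] -> 18
  [36, 28, -3, 24, -40, -29] -> [36, 28, 24, -3, -29, -40] -> [36, 28, 24, -40] -> 36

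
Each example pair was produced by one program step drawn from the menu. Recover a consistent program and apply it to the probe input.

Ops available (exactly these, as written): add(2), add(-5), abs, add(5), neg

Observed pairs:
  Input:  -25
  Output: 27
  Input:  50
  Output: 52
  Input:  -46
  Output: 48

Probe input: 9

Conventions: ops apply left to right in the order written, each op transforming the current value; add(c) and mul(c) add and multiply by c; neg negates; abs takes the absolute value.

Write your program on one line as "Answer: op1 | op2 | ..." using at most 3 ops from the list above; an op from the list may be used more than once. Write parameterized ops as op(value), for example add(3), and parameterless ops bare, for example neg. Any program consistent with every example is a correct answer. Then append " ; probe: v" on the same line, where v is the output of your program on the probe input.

neg | abs | add(2) ; probe: 11

Check, running the answer program on each example:
  -25 -> 25 -> 25 -> 27
  50 -> -50 -> 50 -> 52
  -46 -> 46 -> 46 -> 48
  probe: 9 -> -9 -> 9 -> 11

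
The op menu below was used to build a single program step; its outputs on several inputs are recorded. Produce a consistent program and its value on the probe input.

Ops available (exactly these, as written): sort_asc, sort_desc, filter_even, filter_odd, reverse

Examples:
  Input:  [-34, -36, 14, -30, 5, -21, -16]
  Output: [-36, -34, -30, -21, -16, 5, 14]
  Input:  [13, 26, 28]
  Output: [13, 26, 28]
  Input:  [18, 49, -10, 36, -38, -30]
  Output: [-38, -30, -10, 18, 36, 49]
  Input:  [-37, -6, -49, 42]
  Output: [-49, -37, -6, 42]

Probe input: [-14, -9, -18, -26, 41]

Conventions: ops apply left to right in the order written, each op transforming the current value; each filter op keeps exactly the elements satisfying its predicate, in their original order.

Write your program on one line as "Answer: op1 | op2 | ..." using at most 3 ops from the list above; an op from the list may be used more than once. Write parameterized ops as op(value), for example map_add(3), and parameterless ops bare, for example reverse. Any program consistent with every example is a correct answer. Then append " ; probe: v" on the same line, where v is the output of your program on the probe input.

sort_desc | reverse ; probe: [-26, -18, -14, -9, 41]

Check, running the answer program on each example:
  [-34, -36, 14, -30, 5, -21, -16] -> [14, 5, -16, -21, -30, -34, -36] -> [-36, -34, -30, -21, -16, 5, 14]
  [13, 26, 28] -> [28, 26, 13] -> [13, 26, 28]
  [18, 49, -10, 36, -38, -30] -> [49, 36, 18, -10, -30, -38] -> [-38, -30, -10, 18, 36, 49]
  [-37, -6, -49, 42] -> [42, -6, -37, -49] -> [-49, -37, -6, 42]
  probe: [-14, -9, -18, -26, 41] -> [41, -9, -14, -18, -26] -> [-26, -18, -14, -9, 41]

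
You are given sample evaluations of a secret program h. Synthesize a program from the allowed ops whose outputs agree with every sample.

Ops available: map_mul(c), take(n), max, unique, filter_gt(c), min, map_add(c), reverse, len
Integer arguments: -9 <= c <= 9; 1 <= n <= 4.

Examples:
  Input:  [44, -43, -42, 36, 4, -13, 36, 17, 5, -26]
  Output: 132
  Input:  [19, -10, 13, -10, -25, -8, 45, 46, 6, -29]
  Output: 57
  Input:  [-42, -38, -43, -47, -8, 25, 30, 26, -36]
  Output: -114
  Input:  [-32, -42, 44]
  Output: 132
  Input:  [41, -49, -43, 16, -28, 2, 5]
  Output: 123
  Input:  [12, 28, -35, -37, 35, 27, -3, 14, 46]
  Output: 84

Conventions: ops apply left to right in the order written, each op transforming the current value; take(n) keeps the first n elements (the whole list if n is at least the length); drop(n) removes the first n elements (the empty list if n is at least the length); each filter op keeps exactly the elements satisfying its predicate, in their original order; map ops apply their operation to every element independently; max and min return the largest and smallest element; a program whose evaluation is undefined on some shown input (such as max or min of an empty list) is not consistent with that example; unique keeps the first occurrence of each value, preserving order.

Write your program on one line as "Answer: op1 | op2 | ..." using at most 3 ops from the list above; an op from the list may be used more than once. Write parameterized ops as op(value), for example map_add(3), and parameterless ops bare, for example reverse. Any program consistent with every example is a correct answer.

take(3) | map_mul(3) | max

Check, running the answer program on each example:
  [44, -43, -42, 36, 4, -13, 36, 17, 5, -26] -> [44, -43, -42] -> [132, -129, -126] -> 132
  [19, -10, 13, -10, -25, -8, 45, 46, 6, -29] -> [19, -10, 13] -> [57, -30, 39] -> 57
  [-42, -38, -43, -47, -8, 25, 30, 26, -36] -> [-42, -38, -43] -> [-126, -114, -129] -> -114
  [-32, -42, 44] -> [-32, -42, 44] -> [-96, -126, 132] -> 132
  [41, -49, -43, 16, -28, 2, 5] -> [41, -49, -43] -> [123, -147, -129] -> 123
  [12, 28, -35, -37, 35, 27, -3, 14, 46] -> [12, 28, -35] -> [36, 84, -105] -> 84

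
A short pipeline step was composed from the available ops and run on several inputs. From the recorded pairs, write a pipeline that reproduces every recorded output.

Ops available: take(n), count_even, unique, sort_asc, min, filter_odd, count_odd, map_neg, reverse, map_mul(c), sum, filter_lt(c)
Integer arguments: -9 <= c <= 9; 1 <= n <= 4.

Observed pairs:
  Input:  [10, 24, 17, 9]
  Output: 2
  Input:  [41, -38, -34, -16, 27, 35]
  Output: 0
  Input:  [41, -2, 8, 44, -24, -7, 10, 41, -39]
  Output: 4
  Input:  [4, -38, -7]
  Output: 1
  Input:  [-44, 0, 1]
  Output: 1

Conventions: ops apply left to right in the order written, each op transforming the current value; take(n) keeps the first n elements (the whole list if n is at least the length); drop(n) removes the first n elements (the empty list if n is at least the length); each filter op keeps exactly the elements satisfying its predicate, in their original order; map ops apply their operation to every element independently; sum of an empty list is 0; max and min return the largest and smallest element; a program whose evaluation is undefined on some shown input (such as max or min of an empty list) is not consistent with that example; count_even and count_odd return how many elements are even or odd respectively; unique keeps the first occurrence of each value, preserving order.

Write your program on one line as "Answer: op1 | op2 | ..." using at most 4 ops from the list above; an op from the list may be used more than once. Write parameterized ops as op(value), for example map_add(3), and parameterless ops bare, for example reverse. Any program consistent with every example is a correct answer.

unique | map_neg | filter_lt(4) | count_even

Check, running the answer program on each example:
  [10, 24, 17, 9] -> [10, 24, 17, 9] -> [-10, -24, -17, -9] -> [-10, -24, -17, -9] -> 2
  [41, -38, -34, -16, 27, 35] -> [41, -38, -34, -16, 27, 35] -> [-41, 38, 34, 16, -27, -35] -> [-41, -27, -35] -> 0
  [41, -2, 8, 44, -24, -7, 10, 41, -39] -> [41, -2, 8, 44, -24, -7, 10, -39] -> [-41, 2, -8, -44, 24, 7, -10, 39] -> [-41, 2, -8, -44, -10] -> 4
  [4, -38, -7] -> [4, -38, -7] -> [-4, 38, 7] -> [-4] -> 1
  [-44, 0, 1] -> [-44, 0, 1] -> [44, 0, -1] -> [0, -1] -> 1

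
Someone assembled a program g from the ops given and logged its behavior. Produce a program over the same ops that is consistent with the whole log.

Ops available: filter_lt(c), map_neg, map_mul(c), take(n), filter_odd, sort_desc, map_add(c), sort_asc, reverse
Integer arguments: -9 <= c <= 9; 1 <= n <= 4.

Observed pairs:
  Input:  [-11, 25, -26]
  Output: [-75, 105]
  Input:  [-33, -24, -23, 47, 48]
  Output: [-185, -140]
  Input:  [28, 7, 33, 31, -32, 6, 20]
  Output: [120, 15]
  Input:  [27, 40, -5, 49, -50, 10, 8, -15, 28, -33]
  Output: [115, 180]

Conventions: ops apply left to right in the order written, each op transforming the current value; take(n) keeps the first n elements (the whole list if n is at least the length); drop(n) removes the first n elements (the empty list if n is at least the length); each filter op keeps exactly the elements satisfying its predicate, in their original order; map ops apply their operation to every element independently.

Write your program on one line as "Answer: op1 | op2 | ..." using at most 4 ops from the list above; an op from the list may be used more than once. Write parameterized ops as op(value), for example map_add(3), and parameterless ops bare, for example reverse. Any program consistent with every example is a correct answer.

map_neg | take(2) | map_add(4) | map_mul(-5)

Check, running the answer program on each example:
  [-11, 25, -26] -> [11, -25, 26] -> [11, -25] -> [15, -21] -> [-75, 105]
  [-33, -24, -23, 47, 48] -> [33, 24, 23, -47, -48] -> [33, 24] -> [37, 28] -> [-185, -140]
  [28, 7, 33, 31, -32, 6, 20] -> [-28, -7, -33, -31, 32, -6, -20] -> [-28, -7] -> [-24, -3] -> [120, 15]
  [27, 40, -5, 49, -50, 10, 8, -15, 28, -33] -> [-27, -40, 5, -49, 50, -10, -8, 15, -28, 33] -> [-27, -40] -> [-23, -36] -> [115, 180]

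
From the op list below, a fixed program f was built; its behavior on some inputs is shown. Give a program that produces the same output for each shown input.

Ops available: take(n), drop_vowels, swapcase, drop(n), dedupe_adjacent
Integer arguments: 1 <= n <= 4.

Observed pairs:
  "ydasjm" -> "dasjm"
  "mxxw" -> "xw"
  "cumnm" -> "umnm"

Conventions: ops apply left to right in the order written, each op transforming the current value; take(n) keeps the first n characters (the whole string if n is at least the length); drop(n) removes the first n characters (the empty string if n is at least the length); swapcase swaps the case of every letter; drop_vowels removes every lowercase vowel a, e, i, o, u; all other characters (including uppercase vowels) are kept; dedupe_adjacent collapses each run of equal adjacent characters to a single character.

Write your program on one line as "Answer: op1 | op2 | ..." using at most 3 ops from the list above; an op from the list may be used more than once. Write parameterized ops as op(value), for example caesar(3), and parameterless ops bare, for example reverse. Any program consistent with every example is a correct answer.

drop(1) | dedupe_adjacent

Check, running the answer program on each example:
  "ydasjm" -> "dasjm" -> "dasjm"
  "mxxw" -> "xxw" -> "xw"
  "cumnm" -> "umnm" -> "umnm"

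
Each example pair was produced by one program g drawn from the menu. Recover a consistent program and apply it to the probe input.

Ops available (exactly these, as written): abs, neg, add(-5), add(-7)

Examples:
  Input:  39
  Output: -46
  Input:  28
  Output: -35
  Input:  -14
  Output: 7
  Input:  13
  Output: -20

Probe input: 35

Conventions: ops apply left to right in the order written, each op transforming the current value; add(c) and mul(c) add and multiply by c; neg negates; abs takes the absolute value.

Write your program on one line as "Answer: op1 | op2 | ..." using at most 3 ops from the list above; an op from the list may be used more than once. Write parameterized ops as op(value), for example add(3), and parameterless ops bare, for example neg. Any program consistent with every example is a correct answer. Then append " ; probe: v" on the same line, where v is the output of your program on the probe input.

neg | add(-7) ; probe: -42

Check, running the answer program on each example:
  39 -> -39 -> -46
  28 -> -28 -> -35
  -14 -> 14 -> 7
  13 -> -13 -> -20
  probe: 35 -> -35 -> -42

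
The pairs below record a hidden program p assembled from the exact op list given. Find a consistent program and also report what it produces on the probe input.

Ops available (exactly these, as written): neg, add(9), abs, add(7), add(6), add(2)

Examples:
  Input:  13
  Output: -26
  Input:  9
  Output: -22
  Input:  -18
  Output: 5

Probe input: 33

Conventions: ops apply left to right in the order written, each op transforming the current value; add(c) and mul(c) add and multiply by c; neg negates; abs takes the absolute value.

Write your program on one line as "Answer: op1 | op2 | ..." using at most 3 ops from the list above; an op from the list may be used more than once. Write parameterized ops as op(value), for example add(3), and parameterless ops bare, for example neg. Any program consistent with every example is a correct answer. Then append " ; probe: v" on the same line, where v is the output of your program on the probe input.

add(7) | add(6) | neg ; probe: -46

Check, running the answer program on each example:
  13 -> 20 -> 26 -> -26
  9 -> 16 -> 22 -> -22
  -18 -> -11 -> -5 -> 5
  probe: 33 -> 40 -> 46 -> -46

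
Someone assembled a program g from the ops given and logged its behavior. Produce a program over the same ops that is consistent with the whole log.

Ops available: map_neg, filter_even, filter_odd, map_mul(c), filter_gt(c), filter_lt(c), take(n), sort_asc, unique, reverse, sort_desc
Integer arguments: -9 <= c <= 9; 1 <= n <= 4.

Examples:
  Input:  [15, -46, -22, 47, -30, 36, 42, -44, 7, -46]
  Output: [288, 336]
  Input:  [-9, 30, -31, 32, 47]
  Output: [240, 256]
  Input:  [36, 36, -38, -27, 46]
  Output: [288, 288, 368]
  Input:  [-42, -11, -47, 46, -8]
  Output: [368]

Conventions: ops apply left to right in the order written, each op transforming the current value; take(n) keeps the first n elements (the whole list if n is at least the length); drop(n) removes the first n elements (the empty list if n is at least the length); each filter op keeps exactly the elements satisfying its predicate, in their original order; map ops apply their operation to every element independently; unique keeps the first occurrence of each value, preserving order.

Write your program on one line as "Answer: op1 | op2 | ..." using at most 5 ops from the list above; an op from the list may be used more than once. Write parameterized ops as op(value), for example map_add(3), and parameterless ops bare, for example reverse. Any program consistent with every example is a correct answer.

sort_desc | filter_even | filter_gt(9) | map_mul(8) | reverse

Check, running the answer program on each example:
  [15, -46, -22, 47, -30, 36, 42, -44, 7, -46] -> [47, 42, 36, 15, 7, -22, -30, -44, -46, -46] -> [42, 36, -22, -30, -44, -46, -46] -> [42, 36] -> [336, 288] -> [288, 336]
  [-9, 30, -31, 32, 47] -> [47, 32, 30, -9, -31] -> [32, 30] -> [32, 30] -> [256, 240] -> [240, 256]
  [36, 36, -38, -27, 46] -> [46, 36, 36, -27, -38] -> [46, 36, 36, -38] -> [46, 36, 36] -> [368, 288, 288] -> [288, 288, 368]
  [-42, -11, -47, 46, -8] -> [46, -8, -11, -42, -47] -> [46, -8, -42] -> [46] -> [368] -> [368]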